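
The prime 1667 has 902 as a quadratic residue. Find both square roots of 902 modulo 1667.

Since 1667 ≡ 3 (mod 4), a square root of 902 is 902^((1667+1)/4) = 902^417 mod 1667.
Repeated squaring: 902^2≡108, 902^4≡1662, 902^8≡25, 902^16≡625, 902^32≡547, 902^64≡816, 902^128≡723, 902^256≡958 (mod 1667).
902^417 = 902^(256+128+32+1) ≡ 171 (mod 1667).
Check: 171² = 29241 ≡ 902 (mod 1667). The two roots are 171 and 1496.

171, 1496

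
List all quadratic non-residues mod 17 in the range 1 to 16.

Square k = 1,…,8 (k and 17−k give the same square):
1²=1, 2²=4, 3²=9, 4²=16, 5²≡8, 6²≡2, 7²≡15, 8²≡13 (mod 17).
The residues are {1, 2, 4, 8, 9, 13, 15, 16}; the non-residues are the remaining 8 nonzero classes.

3, 5, 6, 7, 10, 11, 12, 14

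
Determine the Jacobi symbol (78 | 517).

-1

Pull out 2: since 517 ≡ 5 (mod 8), (2/517) = -1.
Reciprocity: 39 ≡ 3 and 517 ≡ 1 (mod 4), so (39/517) = +(517/39).
Reduce top mod 39: now compute (10/39).
Pull out 2: since 39 ≡ 7 (mod 8), (2/39) = +1.
Reciprocity: 5 ≡ 1 and 39 ≡ 3 (mod 4), so (5/39) = +(39/5).
Reduce top mod 5: now compute (4/5).
Pull out 2^2: since 5 ≡ 5 (mod 8), (2/5) = -1, so (2/5)^2 = +1.
Reached (1/5) = 1. Collecting the sign flips along the way, the symbol is -1.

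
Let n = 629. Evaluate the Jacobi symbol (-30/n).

1

First reduce: -30 ≡ 599 (mod 629).
Reciprocity: 599 ≡ 3 and 629 ≡ 1 (mod 4), so (599/629) = +(629/599).
Reduce top mod 599: now compute (30/599).
Pull out 2: since 599 ≡ 7 (mod 8), (2/599) = +1.
Reciprocity: 15 ≡ 3 and 599 ≡ 3 (mod 4), so (15/599) = −(599/15).
Reduce top mod 15: now compute (14/15).
Pull out 2: since 15 ≡ 7 (mod 8), (2/15) = +1.
Reciprocity: 7 ≡ 3 and 15 ≡ 3 (mod 4), so (7/15) = −(15/7).
Reduce top mod 7: now compute (1/7).
Reached (1/7) = 1. Collecting the sign flips along the way, the symbol is +1.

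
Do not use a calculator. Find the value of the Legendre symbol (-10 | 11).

First reduce: -10 ≡ 1 (mod 11).
Reached (1/11) = 1. Collecting the sign flips along the way, the symbol is +1.

1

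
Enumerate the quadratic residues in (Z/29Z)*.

1,4,5,6,7,9,13,16,20,22,23,24,25,28

Square k = 1,…,14 (k and 29−k give the same square):
1²=1, 2²=4, 3²=9, 4²=16, 5²=25, 6²≡7, 7²≡20, 8²≡6, 9²≡23, 10²≡13, 11²≡5, 12²≡28, 13²≡24, 14²≡22 (mod 29).
So the quadratic residues mod 29 are {1, 4, 5, 6, 7, 9, 13, 16, 20, 22, 23, 24, 25, 28}.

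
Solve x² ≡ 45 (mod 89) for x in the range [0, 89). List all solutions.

89 ≡ 1 (mod 4), so we find a root by search.
Trying successive values, 32² = 1024 ≡ 45 (mod 89). The other root is 89 − 32 = 57.

32, 57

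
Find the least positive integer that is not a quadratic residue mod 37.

2

(2/37) = −1, so 2 is the smallest positive non-residue mod 37.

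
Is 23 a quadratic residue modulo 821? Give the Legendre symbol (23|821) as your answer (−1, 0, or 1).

Euler's criterion: (23/821) ≡ 23^410 (mod 821).
23^2 ≡ 529 (mod 821)
23^4 ≡ 701 (mod 821)
23^8 ≡ 443 (mod 821)
23^16 ≡ 30 (mod 821)
23^32 ≡ 79 (mod 821)
23^64 ≡ 494 (mod 821)
23^128 ≡ 199 (mod 821)
23^256 ≡ 193 (mod 821)
23^410 = 23^(256+128+16+8+2) ≡ 1 (mod 821).
Result is 1, so (23/821) = 1.

1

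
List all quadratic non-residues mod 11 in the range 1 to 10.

2,6,7,8,10

Square k = 1,…,5 (k and 11−k give the same square):
1²=1, 2²=4, 3²=9, 4²≡5, 5²≡3 (mod 11).
The residues are {1, 3, 4, 5, 9}; the non-residues are the remaining 5 nonzero classes.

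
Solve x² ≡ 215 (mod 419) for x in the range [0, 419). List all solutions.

Since 419 ≡ 3 (mod 4), a square root of 215 is 215^((419+1)/4) = 215^105 mod 419.
Repeated squaring: 215^2≡135, 215^4≡208, 215^8≡107, 215^16≡136, 215^32≡60, 215^64≡248 (mod 419).
215^105 = 215^(64+32+8+1) ≡ 199 (mod 419).
Check: 199² = 39601 ≡ 215 (mod 419). The two roots are 199 and 220.

199, 220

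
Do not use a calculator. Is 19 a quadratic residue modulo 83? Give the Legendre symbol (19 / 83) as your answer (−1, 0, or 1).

-1

Reciprocity: 19 ≡ 3 and 83 ≡ 3 (mod 4), so (19/83) = −(83/19).
Reduce top mod 19: now compute (7/19).
Reciprocity: 7 ≡ 3 and 19 ≡ 3 (mod 4), so (7/19) = −(19/7).
Reduce top mod 7: now compute (5/7).
Reciprocity: 5 ≡ 1 and 7 ≡ 3 (mod 4), so (5/7) = +(7/5).
Reduce top mod 5: now compute (2/5).
Pull out 2: since 5 ≡ 5 (mod 8), (2/5) = -1.
Reached (1/5) = 1. Collecting the sign flips along the way, the symbol is -1.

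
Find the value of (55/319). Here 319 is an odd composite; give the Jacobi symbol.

Reciprocity: 55 ≡ 3 and 319 ≡ 3 (mod 4), so (55/319) = −(319/55).
Reduce top mod 55: now compute (44/55).
Pull out 2^2: since 55 ≡ 7 (mod 8), (2/55) = +1, so (2/55)^2 = +1.
Reciprocity: 11 ≡ 3 and 55 ≡ 3 (mod 4), so (11/55) = −(55/11).
Reduce top mod 11: now compute (0/11).
Top reduces to 0: gcd > 1, so the symbol is 0.

0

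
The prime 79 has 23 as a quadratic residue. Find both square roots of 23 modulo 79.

24, 55

Since 79 ≡ 3 (mod 4), a square root of 23 is 23^((79+1)/4) = 23^20 mod 79.
Repeated squaring: 23^2≡55, 23^4≡23, 23^8≡55, 23^16≡23 (mod 79).
23^20 = 23^(16+4) ≡ 55 (mod 79).
Check: 55² = 3025 ≡ 23 (mod 79). The two roots are 24 and 55.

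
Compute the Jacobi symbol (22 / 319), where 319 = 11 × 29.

0

Pull out 2: since 319 ≡ 7 (mod 8), (2/319) = +1.
Reciprocity: 11 ≡ 3 and 319 ≡ 3 (mod 4), so (11/319) = −(319/11).
Reduce top mod 11: now compute (0/11).
Top reduces to 0: gcd > 1, so the symbol is 0.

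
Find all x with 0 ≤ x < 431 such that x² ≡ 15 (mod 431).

51, 380

Since 431 ≡ 3 (mod 4), a square root of 15 is 15^((431+1)/4) = 15^108 mod 431.
Repeated squaring: 15^2≡225, 15^4≡198, 15^8≡414, 15^16≡289, 15^32≡338, 15^64≡29 (mod 431).
15^108 = 15^(64+32+8+4) ≡ 380 (mod 431).
Check: 380² = 144400 ≡ 15 (mod 431). The two roots are 51 and 380.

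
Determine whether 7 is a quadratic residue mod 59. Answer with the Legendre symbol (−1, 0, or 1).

Euler's criterion: (7/59) ≡ 7^29 (mod 59).
7^2 ≡ 49 (mod 59)
7^4 ≡ 41 (mod 59)
7^8 ≡ 29 (mod 59)
7^16 ≡ 15 (mod 59)
7^29 = 7^(16+8+4+1) ≡ 1 (mod 59).
Result is 1, so (7/59) = 1.

1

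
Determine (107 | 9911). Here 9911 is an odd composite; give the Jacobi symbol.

1

Reciprocity: 107 ≡ 3 and 9911 ≡ 3 (mod 4), so (107/9911) = −(9911/107).
Reduce top mod 107: now compute (67/107).
Reciprocity: 67 ≡ 3 and 107 ≡ 3 (mod 4), so (67/107) = −(107/67).
Reduce top mod 67: now compute (40/67).
Pull out 2^3: since 67 ≡ 3 (mod 8), (2/67) = -1, so (2/67)^3 = -1.
Reciprocity: 5 ≡ 1 and 67 ≡ 3 (mod 4), so (5/67) = +(67/5).
Reduce top mod 5: now compute (2/5).
Pull out 2: since 5 ≡ 5 (mod 8), (2/5) = -1.
Reached (1/5) = 1. Collecting the sign flips along the way, the symbol is +1.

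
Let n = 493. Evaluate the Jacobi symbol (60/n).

-1

Pull out 2^2: since 493 ≡ 5 (mod 8), (2/493) = -1, so (2/493)^2 = +1.
Reciprocity: 15 ≡ 3 and 493 ≡ 1 (mod 4), so (15/493) = +(493/15).
Reduce top mod 15: now compute (13/15).
Reciprocity: 13 ≡ 1 and 15 ≡ 3 (mod 4), so (13/15) = +(15/13).
Reduce top mod 13: now compute (2/13).
Pull out 2: since 13 ≡ 5 (mod 8), (2/13) = -1.
Reached (1/13) = 1. Collecting the sign flips along the way, the symbol is -1.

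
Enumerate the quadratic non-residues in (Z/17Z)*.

Square k = 1,…,8 (k and 17−k give the same square):
1²=1, 2²=4, 3²=9, 4²=16, 5²≡8, 6²≡2, 7²≡15, 8²≡13 (mod 17).
The residues are {1, 2, 4, 8, 9, 13, 15, 16}; the non-residues are the remaining 8 nonzero classes.

3 5 6 7 10 11 12 14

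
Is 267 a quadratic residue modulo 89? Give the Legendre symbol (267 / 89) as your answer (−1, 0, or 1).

First reduce: 267 ≡ 0 (mod 89).
Top reduces to 0: gcd > 1, so the symbol is 0.

0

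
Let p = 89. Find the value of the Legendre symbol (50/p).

1

Pull out 2: since 89 ≡ 1 (mod 8), (2/89) = +1.
Reciprocity: 25 ≡ 1 and 89 ≡ 1 (mod 4), so (25/89) = +(89/25).
Reduce top mod 25: now compute (14/25).
Pull out 2: since 25 ≡ 1 (mod 8), (2/25) = +1.
Reciprocity: 7 ≡ 3 and 25 ≡ 1 (mod 4), so (7/25) = +(25/7).
Reduce top mod 7: now compute (4/7).
Pull out 2^2: since 7 ≡ 7 (mod 8), (2/7) = +1, so (2/7)^2 = +1.
Reached (1/7) = 1. Collecting the sign flips along the way, the symbol is +1.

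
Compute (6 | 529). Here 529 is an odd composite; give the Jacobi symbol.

1

Pull out 2: since 529 ≡ 1 (mod 8), (2/529) = +1.
Reciprocity: 3 ≡ 3 and 529 ≡ 1 (mod 4), so (3/529) = +(529/3).
Reduce top mod 3: now compute (1/3).
Reached (1/3) = 1. Collecting the sign flips along the way, the symbol is +1.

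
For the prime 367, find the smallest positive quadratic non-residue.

(2/367) = +1, so 2 is a residue.
(3/367) = −1, so 3 is the smallest positive non-residue mod 367.

3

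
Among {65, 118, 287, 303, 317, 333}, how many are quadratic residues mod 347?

(65/347) = -1 → non-residue.
(118/347) = -1 → non-residue.
(287/347) = +1 → QR.
(303/347) = -1 → non-residue.
(317/347) = -1 → non-residue.
(333/347) = -1 → non-residue.
Total quadratic residues among the 6: 1.

1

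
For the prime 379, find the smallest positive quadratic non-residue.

2

(2/379) = −1, so 2 is the smallest positive non-residue mod 379.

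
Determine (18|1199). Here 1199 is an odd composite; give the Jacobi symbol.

Pull out 2: since 1199 ≡ 7 (mod 8), (2/1199) = +1.
Reciprocity: 9 ≡ 1 and 1199 ≡ 3 (mod 4), so (9/1199) = +(1199/9).
Reduce top mod 9: now compute (2/9).
Pull out 2: since 9 ≡ 1 (mod 8), (2/9) = +1.
Reached (1/9) = 1. Collecting the sign flips along the way, the symbol is +1.

1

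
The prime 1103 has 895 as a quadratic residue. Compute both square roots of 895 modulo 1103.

Since 1103 ≡ 3 (mod 4), a square root of 895 is 895^((1103+1)/4) = 895^276 mod 1103.
Repeated squaring: 895^2≡247, 895^4≡344, 895^8≡315, 895^16≡1058, 895^32≡922, 895^64≡774, 895^128≡147, 895^256≡652 (mod 1103).
895^276 = 895^(256+16+4) ≡ 593 (mod 1103).
Check: 593² = 351649 ≡ 895 (mod 1103). The two roots are 510 and 593.

510, 593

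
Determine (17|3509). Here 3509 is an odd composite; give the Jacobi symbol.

Reciprocity: 17 ≡ 1 and 3509 ≡ 1 (mod 4), so (17/3509) = +(3509/17).
Reduce top mod 17: now compute (7/17).
Reciprocity: 7 ≡ 3 and 17 ≡ 1 (mod 4), so (7/17) = +(17/7).
Reduce top mod 7: now compute (3/7).
Reciprocity: 3 ≡ 3 and 7 ≡ 3 (mod 4), so (3/7) = −(7/3).
Reduce top mod 3: now compute (1/3).
Reached (1/3) = 1. Collecting the sign flips along the way, the symbol is -1.

-1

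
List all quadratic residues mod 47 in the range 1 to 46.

Square k = 1,…,23 (k and 47−k give the same square):
1²=1, 2²=4, 3²=9, 4²=16, 5²=25, 6²=36, 7²≡2, 8²≡17, 9²≡34, 10²≡6, 11²≡27, 12²≡3, 13²≡28, 14²≡8, 15²≡37, 16²≡21, 17²≡7, 18²≡42, 19²≡32, 20²≡24, 21²≡18, 22²≡14, 23²≡12 (mod 47).
So the quadratic residues mod 47 are {1, 2, 3, 4, 6, 7, 8, 9, 12, 14, 16, 17, 18, 21, 24, 25, 27, 28, 32, 34, 36, 37, 42}.

1, 2, 3, 4, 6, 7, 8, 9, 12, 14, 16, 17, 18, 21, 24, 25, 27, 28, 32, 34, 36, 37, 42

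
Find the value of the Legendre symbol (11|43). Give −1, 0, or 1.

1

Euler's criterion: (11/43) ≡ 11^21 (mod 43).
11^2 ≡ 35 (mod 43)
11^4 ≡ 21 (mod 43)
11^8 ≡ 11 (mod 43)
11^16 ≡ 35 (mod 43)
11^21 = 11^(16+4+1) ≡ 1 (mod 43).
Result is 1, so (11/43) = 1.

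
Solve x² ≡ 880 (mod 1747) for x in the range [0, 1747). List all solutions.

Since 1747 ≡ 3 (mod 4), a square root of 880 is 880^((1747+1)/4) = 880^437 mod 1747.
Repeated squaring: 880^2≡479, 880^4≡584, 880^8≡391, 880^16≡892, 880^32≡779, 880^64≡632, 880^128≡1108, 880^256≡1270 (mod 1747).
880^437 = 880^(256+128+32+16+4+1) ≡ 402 (mod 1747).
Check: 402² = 161604 ≡ 880 (mod 1747). The two roots are 402 and 1345.

402, 1345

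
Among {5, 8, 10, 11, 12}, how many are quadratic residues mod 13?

(5/13) = -1 → non-residue.
(8/13) = -1 → non-residue.
(10/13) = +1 → QR.
(11/13) = -1 → non-residue.
(12/13) = +1 → QR.
Total quadratic residues among the 5: 2.

2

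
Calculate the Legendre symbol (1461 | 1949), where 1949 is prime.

Reciprocity: 1461 ≡ 1 and 1949 ≡ 1 (mod 4), so (1461/1949) = +(1949/1461).
Reduce top mod 1461: now compute (488/1461).
Pull out 2^3: since 1461 ≡ 5 (mod 8), (2/1461) = -1, so (2/1461)^3 = -1.
Reciprocity: 61 ≡ 1 and 1461 ≡ 1 (mod 4), so (61/1461) = +(1461/61).
Reduce top mod 61: now compute (58/61).
Pull out 2: since 61 ≡ 5 (mod 8), (2/61) = -1.
Reciprocity: 29 ≡ 1 and 61 ≡ 1 (mod 4), so (29/61) = +(61/29).
Reduce top mod 29: now compute (3/29).
Reciprocity: 3 ≡ 3 and 29 ≡ 1 (mod 4), so (3/29) = +(29/3).
Reduce top mod 3: now compute (2/3).
Pull out 2: since 3 ≡ 3 (mod 8), (2/3) = -1.
Reached (1/3) = 1. Collecting the sign flips along the way, the symbol is -1.

-1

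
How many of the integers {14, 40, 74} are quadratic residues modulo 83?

(14/83) = -1 → non-residue.
(40/83) = +1 → QR.
(74/83) = -1 → non-residue.
Total quadratic residues among the 3: 1.

1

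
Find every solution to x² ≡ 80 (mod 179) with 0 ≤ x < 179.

Since 179 ≡ 3 (mod 4), a square root of 80 is 80^((179+1)/4) = 80^45 mod 179.
Repeated squaring: 80^2≡135, 80^4≡146, 80^8≡15, 80^16≡46, 80^32≡147 (mod 179).
80^45 = 80^(32+8+4+1) ≡ 59 (mod 179).
Check: 59² = 3481 ≡ 80 (mod 179). The two roots are 59 and 120.

59, 120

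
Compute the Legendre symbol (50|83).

-1

Euler's criterion: (50/83) ≡ 50^41 (mod 83).
50^2 ≡ 10 (mod 83)
50^4 ≡ 17 (mod 83)
50^8 ≡ 40 (mod 83)
50^16 ≡ 23 (mod 83)
50^32 ≡ 31 (mod 83)
50^41 = 50^(32+8+1) ≡ 82 (mod 83).
Result is 82 ≡ −1, so (50/83) = −1.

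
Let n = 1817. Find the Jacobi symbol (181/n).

Reciprocity: 181 ≡ 1 and 1817 ≡ 1 (mod 4), so (181/1817) = +(1817/181).
Reduce top mod 181: now compute (7/181).
Reciprocity: 7 ≡ 3 and 181 ≡ 1 (mod 4), so (7/181) = +(181/7).
Reduce top mod 7: now compute (6/7).
Pull out 2: since 7 ≡ 7 (mod 8), (2/7) = +1.
Reciprocity: 3 ≡ 3 and 7 ≡ 3 (mod 4), so (3/7) = −(7/3).
Reduce top mod 3: now compute (1/3).
Reached (1/3) = 1. Collecting the sign flips along the way, the symbol is -1.

-1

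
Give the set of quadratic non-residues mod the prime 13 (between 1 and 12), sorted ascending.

Square k = 1,…,6 (k and 13−k give the same square):
1²=1, 2²=4, 3²=9, 4²≡3, 5²≡12, 6²≡10 (mod 13).
The residues are {1, 3, 4, 9, 10, 12}; the non-residues are the remaining 6 nonzero classes.

2, 5, 6, 7, 8, 11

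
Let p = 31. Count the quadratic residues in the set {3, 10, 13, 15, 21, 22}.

1

(3/31) = -1 → non-residue.
(10/31) = +1 → QR.
(13/31) = -1 → non-residue.
(15/31) = -1 → non-residue.
(21/31) = -1 → non-residue.
(22/31) = -1 → non-residue.
Total quadratic residues among the 6: 1.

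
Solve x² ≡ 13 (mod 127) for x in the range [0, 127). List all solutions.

Since 127 ≡ 3 (mod 4), a square root of 13 is 13^((127+1)/4) = 13^32 mod 127.
Repeated squaring: 13^2≡42, 13^4≡113, 13^8≡69, 13^16≡62, 13^32≡34 (mod 127).
13^32 = 13^(32) ≡ 34 (mod 127).
Check: 34² = 1156 ≡ 13 (mod 127). The two roots are 34 and 93.

34, 93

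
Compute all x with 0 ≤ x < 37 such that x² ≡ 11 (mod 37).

37 ≡ 1 (mod 4), so we find a root by search.
Trying successive values, 14² = 196 ≡ 11 (mod 37). The other root is 37 − 14 = 23.

14, 23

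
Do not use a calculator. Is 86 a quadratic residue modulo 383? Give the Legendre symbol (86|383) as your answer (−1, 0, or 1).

Pull out 2: since 383 ≡ 7 (mod 8), (2/383) = +1.
Reciprocity: 43 ≡ 3 and 383 ≡ 3 (mod 4), so (43/383) = −(383/43).
Reduce top mod 43: now compute (39/43).
Reciprocity: 39 ≡ 3 and 43 ≡ 3 (mod 4), so (39/43) = −(43/39).
Reduce top mod 39: now compute (4/39).
Pull out 2^2: since 39 ≡ 7 (mod 8), (2/39) = +1, so (2/39)^2 = +1.
Reached (1/39) = 1. Collecting the sign flips along the way, the symbol is +1.

1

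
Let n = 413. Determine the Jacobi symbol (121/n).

1

Reciprocity: 121 ≡ 1 and 413 ≡ 1 (mod 4), so (121/413) = +(413/121).
Reduce top mod 121: now compute (50/121).
Pull out 2: since 121 ≡ 1 (mod 8), (2/121) = +1.
Reciprocity: 25 ≡ 1 and 121 ≡ 1 (mod 4), so (25/121) = +(121/25).
Reduce top mod 25: now compute (21/25).
Reciprocity: 21 ≡ 1 and 25 ≡ 1 (mod 4), so (21/25) = +(25/21).
Reduce top mod 21: now compute (4/21).
Pull out 2^2: since 21 ≡ 5 (mod 8), (2/21) = -1, so (2/21)^2 = +1.
Reached (1/21) = 1. Collecting the sign flips along the way, the symbol is +1.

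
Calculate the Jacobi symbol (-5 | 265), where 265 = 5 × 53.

0

First reduce: -5 ≡ 260 (mod 265).
Pull out 2^2: since 265 ≡ 1 (mod 8), (2/265) = +1, so (2/265)^2 = +1.
Reciprocity: 65 ≡ 1 and 265 ≡ 1 (mod 4), so (65/265) = +(265/65).
Reduce top mod 65: now compute (5/65).
Reciprocity: 5 ≡ 1 and 65 ≡ 1 (mod 4), so (5/65) = +(65/5).
Reduce top mod 5: now compute (0/5).
Top reduces to 0: gcd > 1, so the symbol is 0.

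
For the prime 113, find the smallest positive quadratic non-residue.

3

(2/113) = +1, so 2 is a residue.
(3/113) = −1, so 3 is the smallest positive non-residue mod 113.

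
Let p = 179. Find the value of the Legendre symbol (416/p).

First reduce: 416 ≡ 58 (mod 179).
Pull out 2: since 179 ≡ 3 (mod 8), (2/179) = -1.
Reciprocity: 29 ≡ 1 and 179 ≡ 3 (mod 4), so (29/179) = +(179/29).
Reduce top mod 29: now compute (5/29).
Reciprocity: 5 ≡ 1 and 29 ≡ 1 (mod 4), so (5/29) = +(29/5).
Reduce top mod 5: now compute (4/5).
Pull out 2^2: since 5 ≡ 5 (mod 8), (2/5) = -1, so (2/5)^2 = +1.
Reached (1/5) = 1. Collecting the sign flips along the way, the symbol is -1.

-1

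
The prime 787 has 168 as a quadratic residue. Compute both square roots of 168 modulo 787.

331, 456

Since 787 ≡ 3 (mod 4), a square root of 168 is 168^((787+1)/4) = 168^197 mod 787.
Repeated squaring: 168^2≡679, 168^4≡646, 168^8≡206, 168^16≡725, 168^32≡696, 168^64≡411, 168^128≡503 (mod 787).
168^197 = 168^(128+64+4+1) ≡ 456 (mod 787).
Check: 456² = 207936 ≡ 168 (mod 787). The two roots are 331 and 456.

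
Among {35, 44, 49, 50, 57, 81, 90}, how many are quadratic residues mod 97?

5

(35/97) = +1 → QR.
(44/97) = +1 → QR.
(49/97) = +1 → QR.
(50/97) = +1 → QR.
(57/97) = -1 → non-residue.
(81/97) = +1 → QR.
(90/97) = -1 → non-residue.
Total quadratic residues among the 7: 5.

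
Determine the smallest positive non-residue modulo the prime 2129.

(2/2129) = +1, so 2 is a residue.
(3/2129) = −1, so 3 is the smallest positive non-residue mod 2129.

3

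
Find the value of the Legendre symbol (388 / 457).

Pull out 2^2: since 457 ≡ 1 (mod 8), (2/457) = +1, so (2/457)^2 = +1.
Reciprocity: 97 ≡ 1 and 457 ≡ 1 (mod 4), so (97/457) = +(457/97).
Reduce top mod 97: now compute (69/97).
Reciprocity: 69 ≡ 1 and 97 ≡ 1 (mod 4), so (69/97) = +(97/69).
Reduce top mod 69: now compute (28/69).
Pull out 2^2: since 69 ≡ 5 (mod 8), (2/69) = -1, so (2/69)^2 = +1.
Reciprocity: 7 ≡ 3 and 69 ≡ 1 (mod 4), so (7/69) = +(69/7).
Reduce top mod 7: now compute (6/7).
Pull out 2: since 7 ≡ 7 (mod 8), (2/7) = +1.
Reciprocity: 3 ≡ 3 and 7 ≡ 3 (mod 4), so (3/7) = −(7/3).
Reduce top mod 3: now compute (1/3).
Reached (1/3) = 1. Collecting the sign flips along the way, the symbol is -1.

-1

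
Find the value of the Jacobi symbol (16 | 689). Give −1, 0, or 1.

1

Pull out 2^4: since 689 ≡ 1 (mod 8), (2/689) = +1, so (2/689)^4 = +1.
Reached (1/689) = 1. Collecting the sign flips along the way, the symbol is +1.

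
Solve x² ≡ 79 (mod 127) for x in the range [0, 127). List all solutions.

Since 127 ≡ 3 (mod 4), a square root of 79 is 79^((127+1)/4) = 79^32 mod 127.
Repeated squaring: 79^2≡18, 79^4≡70, 79^8≡74, 79^16≡15, 79^32≡98 (mod 127).
79^32 = 79^(32) ≡ 98 (mod 127).
Check: 98² = 9604 ≡ 79 (mod 127). The two roots are 29 and 98.

29, 98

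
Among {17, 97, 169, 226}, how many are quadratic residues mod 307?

(17/307) = +1 → QR.
(97/307) = +1 → QR.
(169/307) = +1 → QR.
(226/307) = -1 → non-residue.
Total quadratic residues among the 4: 3.

3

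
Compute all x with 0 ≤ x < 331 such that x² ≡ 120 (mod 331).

Since 331 ≡ 3 (mod 4), a square root of 120 is 120^((331+1)/4) = 120^83 mod 331.
Repeated squaring: 120^2≡167, 120^4≡85, 120^8≡274, 120^16≡270, 120^32≡80, 120^64≡111 (mod 331).
120^83 = 120^(64+16+2+1) ≡ 293 (mod 331).
Check: 293² = 85849 ≡ 120 (mod 331). The two roots are 38 and 293.

38, 293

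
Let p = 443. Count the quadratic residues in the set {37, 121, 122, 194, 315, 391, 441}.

5

(37/443) = +1 → QR.
(121/443) = +1 → QR.
(122/443) = -1 → non-residue.
(194/443) = +1 → QR.
(315/443) = +1 → QR.
(391/443) = -1 → non-residue.
(441/443) = +1 → QR.
Total quadratic residues among the 7: 5.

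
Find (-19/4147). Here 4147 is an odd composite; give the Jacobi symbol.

1

First reduce: -19 ≡ 4128 (mod 4147).
Pull out 2^5: since 4147 ≡ 3 (mod 8), (2/4147) = -1, so (2/4147)^5 = -1.
Reciprocity: 129 ≡ 1 and 4147 ≡ 3 (mod 4), so (129/4147) = +(4147/129).
Reduce top mod 129: now compute (19/129).
Reciprocity: 19 ≡ 3 and 129 ≡ 1 (mod 4), so (19/129) = +(129/19).
Reduce top mod 19: now compute (15/19).
Reciprocity: 15 ≡ 3 and 19 ≡ 3 (mod 4), so (15/19) = −(19/15).
Reduce top mod 15: now compute (4/15).
Pull out 2^2: since 15 ≡ 7 (mod 8), (2/15) = +1, so (2/15)^2 = +1.
Reached (1/15) = 1. Collecting the sign flips along the way, the symbol is +1.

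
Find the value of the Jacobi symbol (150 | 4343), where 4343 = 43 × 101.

1

Pull out 2: since 4343 ≡ 7 (mod 8), (2/4343) = +1.
Reciprocity: 75 ≡ 3 and 4343 ≡ 3 (mod 4), so (75/4343) = −(4343/75).
Reduce top mod 75: now compute (68/75).
Pull out 2^2: since 75 ≡ 3 (mod 8), (2/75) = -1, so (2/75)^2 = +1.
Reciprocity: 17 ≡ 1 and 75 ≡ 3 (mod 4), so (17/75) = +(75/17).
Reduce top mod 17: now compute (7/17).
Reciprocity: 7 ≡ 3 and 17 ≡ 1 (mod 4), so (7/17) = +(17/7).
Reduce top mod 7: now compute (3/7).
Reciprocity: 3 ≡ 3 and 7 ≡ 3 (mod 4), so (3/7) = −(7/3).
Reduce top mod 3: now compute (1/3).
Reached (1/3) = 1. Collecting the sign flips along the way, the symbol is +1.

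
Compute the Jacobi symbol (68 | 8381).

Pull out 2^2: since 8381 ≡ 5 (mod 8), (2/8381) = -1, so (2/8381)^2 = +1.
Reciprocity: 17 ≡ 1 and 8381 ≡ 1 (mod 4), so (17/8381) = +(8381/17).
Reduce top mod 17: now compute (0/17).
Top reduces to 0: gcd > 1, so the symbol is 0.

0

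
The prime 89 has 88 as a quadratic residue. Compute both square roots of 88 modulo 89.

89 ≡ 1 (mod 4), so we find a root by search.
Trying successive values, 34² = 1156 ≡ 88 (mod 89). The other root is 89 − 34 = 55.

34, 55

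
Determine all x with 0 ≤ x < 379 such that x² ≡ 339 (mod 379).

115, 264

Since 379 ≡ 3 (mod 4), a square root of 339 is 339^((379+1)/4) = 339^95 mod 379.
Repeated squaring: 339^2≡84, 339^4≡234, 339^8≡180, 339^16≡185, 339^32≡115, 339^64≡339 (mod 379).
339^95 = 339^(64+16+8+4+2+1) ≡ 115 (mod 379).
Check: 115² = 13225 ≡ 339 (mod 379). The two roots are 115 and 264.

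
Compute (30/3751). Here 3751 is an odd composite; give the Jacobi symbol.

Pull out 2: since 3751 ≡ 7 (mod 8), (2/3751) = +1.
Reciprocity: 15 ≡ 3 and 3751 ≡ 3 (mod 4), so (15/3751) = −(3751/15).
Reduce top mod 15: now compute (1/15).
Reached (1/15) = 1. Collecting the sign flips along the way, the symbol is -1.

-1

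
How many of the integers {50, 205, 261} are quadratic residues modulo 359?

(50/359) = +1 → QR.
(205/359) = +1 → QR.
(261/359) = -1 → non-residue.
Total quadratic residues among the 3: 2.

2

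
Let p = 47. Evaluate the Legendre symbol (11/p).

Reciprocity: 11 ≡ 3 and 47 ≡ 3 (mod 4), so (11/47) = −(47/11).
Reduce top mod 11: now compute (3/11).
Reciprocity: 3 ≡ 3 and 11 ≡ 3 (mod 4), so (3/11) = −(11/3).
Reduce top mod 3: now compute (2/3).
Pull out 2: since 3 ≡ 3 (mod 8), (2/3) = -1.
Reached (1/3) = 1. Collecting the sign flips along the way, the symbol is -1.

-1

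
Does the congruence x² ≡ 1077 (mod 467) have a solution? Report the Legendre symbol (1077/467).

Euler's criterion: (1077/467) ≡ 143^233 (mod 467).
143^2 ≡ 368 (mod 467)
143^4 ≡ 461 (mod 467)
143^8 ≡ 36 (mod 467)
143^16 ≡ 362 (mod 467)
143^32 ≡ 284 (mod 467)
143^64 ≡ 332 (mod 467)
143^128 ≡ 12 (mod 467)
143^233 = 143^(128+64+32+8+1) ≡ 466 (mod 467).
Result is 466 ≡ −1, so (1077/467) = −1.

-1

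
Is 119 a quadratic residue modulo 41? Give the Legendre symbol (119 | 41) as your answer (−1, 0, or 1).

First reduce: 119 ≡ 37 (mod 41).
Reciprocity: 37 ≡ 1 and 41 ≡ 1 (mod 4), so (37/41) = +(41/37).
Reduce top mod 37: now compute (4/37).
Pull out 2^2: since 37 ≡ 5 (mod 8), (2/37) = -1, so (2/37)^2 = +1.
Reached (1/37) = 1. Collecting the sign flips along the way, the symbol is +1.

1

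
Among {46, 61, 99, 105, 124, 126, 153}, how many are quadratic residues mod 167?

(46/167) = -1 → non-residue.
(61/167) = +1 → QR.
(99/167) = +1 → QR.
(105/167) = -1 → non-residue.
(124/167) = +1 → QR.
(126/167) = +1 → QR.
(153/167) = -1 → non-residue.
Total quadratic residues among the 7: 4.

4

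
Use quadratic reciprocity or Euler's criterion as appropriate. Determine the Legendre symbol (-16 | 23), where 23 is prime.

-1

Euler's criterion: (-16/23) ≡ 7^11 (mod 23).
7^2 ≡ 3 (mod 23)
7^4 ≡ 9 (mod 23)
7^8 ≡ 12 (mod 23)
7^11 = 7^(8+2+1) ≡ 22 (mod 23).
Result is 22 ≡ −1, so (-16/23) = −1.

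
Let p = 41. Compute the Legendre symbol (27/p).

-1

Euler's criterion: (27/41) ≡ 27^20 (mod 41).
27^2 ≡ 32 (mod 41)
27^4 ≡ 40 (mod 41)
27^8 ≡ 1 (mod 41)
27^16 ≡ 1 (mod 41)
27^20 = 27^(16+4) ≡ 40 (mod 41).
Result is 40 ≡ −1, so (27/41) = −1.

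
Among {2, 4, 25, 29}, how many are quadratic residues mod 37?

2

(2/37) = -1 → non-residue.
(4/37) = +1 → QR.
(25/37) = +1 → QR.
(29/37) = -1 → non-residue.
Total quadratic residues among the 4: 2.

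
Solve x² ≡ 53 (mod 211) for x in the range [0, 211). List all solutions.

Since 211 ≡ 3 (mod 4), a square root of 53 is 53^((211+1)/4) = 53^53 mod 211.
Repeated squaring: 53^2≡66, 53^4≡136, 53^8≡139, 53^16≡120, 53^32≡52 (mod 211).
53^53 = 53^(32+16+4+1) ≡ 105 (mod 211).
Check: 105² = 11025 ≡ 53 (mod 211). The two roots are 105 and 106.

105, 106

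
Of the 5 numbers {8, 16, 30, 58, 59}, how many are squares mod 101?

3

(8/101) = -1 → non-residue.
(16/101) = +1 → QR.
(30/101) = +1 → QR.
(58/101) = +1 → QR.
(59/101) = -1 → non-residue.
Total quadratic residues among the 5: 3.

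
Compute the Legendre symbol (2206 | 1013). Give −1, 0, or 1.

-1

First reduce: 2206 ≡ 180 (mod 1013).
Pull out 2^2: since 1013 ≡ 5 (mod 8), (2/1013) = -1, so (2/1013)^2 = +1.
Reciprocity: 45 ≡ 1 and 1013 ≡ 1 (mod 4), so (45/1013) = +(1013/45).
Reduce top mod 45: now compute (23/45).
Reciprocity: 23 ≡ 3 and 45 ≡ 1 (mod 4), so (23/45) = +(45/23).
Reduce top mod 23: now compute (22/23).
Pull out 2: since 23 ≡ 7 (mod 8), (2/23) = +1.
Reciprocity: 11 ≡ 3 and 23 ≡ 3 (mod 4), so (11/23) = −(23/11).
Reduce top mod 11: now compute (1/11).
Reached (1/11) = 1. Collecting the sign flips along the way, the symbol is -1.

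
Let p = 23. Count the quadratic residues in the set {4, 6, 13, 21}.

(4/23) = +1 → QR.
(6/23) = +1 → QR.
(13/23) = +1 → QR.
(21/23) = -1 → non-residue.
Total quadratic residues among the 4: 3.

3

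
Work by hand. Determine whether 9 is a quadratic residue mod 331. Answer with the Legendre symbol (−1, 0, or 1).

Euler's criterion: (9/331) ≡ 9^165 (mod 331).
9^2 ≡ 81 (mod 331)
9^4 ≡ 272 (mod 331)
9^8 ≡ 171 (mod 331)
9^16 ≡ 113 (mod 331)
9^32 ≡ 191 (mod 331)
9^64 ≡ 71 (mod 331)
9^128 ≡ 76 (mod 331)
9^165 = 9^(128+32+4+1) ≡ 1 (mod 331).
Result is 1, so (9/331) = 1.

1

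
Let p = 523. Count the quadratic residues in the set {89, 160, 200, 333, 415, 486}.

(89/523) = +1 → QR.
(160/523) = +1 → QR.
(200/523) = -1 → non-residue.
(333/523) = -1 → non-residue.
(415/523) = +1 → QR.
(486/523) = +1 → QR.
Total quadratic residues among the 6: 4.

4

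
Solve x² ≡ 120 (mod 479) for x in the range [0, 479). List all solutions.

239, 240

Since 479 ≡ 3 (mod 4), a square root of 120 is 120^((479+1)/4) = 120^120 mod 479.
Repeated squaring: 120^2≡30, 120^4≡421, 120^8≡11, 120^16≡121, 120^32≡271, 120^64≡154 (mod 479).
120^120 = 120^(64+32+16+8) ≡ 240 (mod 479).
Check: 240² = 57600 ≡ 120 (mod 479). The two roots are 239 and 240.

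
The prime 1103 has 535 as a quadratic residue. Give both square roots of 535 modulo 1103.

62, 1041

Since 1103 ≡ 3 (mod 4), a square root of 535 is 535^((1103+1)/4) = 535^276 mod 1103.
Repeated squaring: 535^2≡548, 535^4≡288, 535^8≡219, 535^16≡532, 535^32≡656, 535^64≡166, 535^128≡1084, 535^256≡361 (mod 1103).
535^276 = 535^(256+16+4) ≡ 1041 (mod 1103).
Check: 1041² = 1083681 ≡ 535 (mod 1103). The two roots are 62 and 1041.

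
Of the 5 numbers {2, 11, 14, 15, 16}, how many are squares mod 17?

(2/17) = +1 → QR.
(11/17) = -1 → non-residue.
(14/17) = -1 → non-residue.
(15/17) = +1 → QR.
(16/17) = +1 → QR.
Total quadratic residues among the 5: 3.

3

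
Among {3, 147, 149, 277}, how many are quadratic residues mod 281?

(3/281) = -1 → non-residue.
(147/281) = -1 → non-residue.
(149/281) = +1 → QR.
(277/281) = +1 → QR.
Total quadratic residues among the 4: 2.

2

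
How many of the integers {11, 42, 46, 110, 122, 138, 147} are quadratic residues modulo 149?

(11/149) = -1 → non-residue.
(42/149) = +1 → QR.
(46/149) = +1 → QR.
(110/149) = +1 → QR.
(122/149) = -1 → non-residue.
(138/149) = -1 → non-residue.
(147/149) = -1 → non-residue.
Total quadratic residues among the 7: 3.

3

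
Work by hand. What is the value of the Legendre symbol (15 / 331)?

-1

Reciprocity: 15 ≡ 3 and 331 ≡ 3 (mod 4), so (15/331) = −(331/15).
Reduce top mod 15: now compute (1/15).
Reached (1/15) = 1. Collecting the sign flips along the way, the symbol is -1.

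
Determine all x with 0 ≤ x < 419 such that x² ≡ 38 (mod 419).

175, 244

Since 419 ≡ 3 (mod 4), a square root of 38 is 38^((419+1)/4) = 38^105 mod 419.
Repeated squaring: 38^2≡187, 38^4≡192, 38^8≡411, 38^16≡64, 38^32≡325, 38^64≡37 (mod 419).
38^105 = 38^(64+32+8+1) ≡ 175 (mod 419).
Check: 175² = 30625 ≡ 38 (mod 419). The two roots are 175 and 244.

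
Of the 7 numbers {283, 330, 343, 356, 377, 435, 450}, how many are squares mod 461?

3

(283/461) = -1 → non-residue.
(330/461) = -1 → non-residue.
(343/461) = -1 → non-residue.
(356/461) = +1 → QR.
(377/461) = +1 → QR.
(435/461) = +1 → QR.
(450/461) = -1 → non-residue.
Total quadratic residues among the 7: 3.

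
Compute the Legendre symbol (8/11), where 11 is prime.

-1

Euler's criterion: (8/11) ≡ 8^5 (mod 11).
8^2 ≡ 9 (mod 11)
8^4 ≡ 4 (mod 11)
8^5 = 8^(4+1) ≡ 10 (mod 11).
Result is 10 ≡ −1, so (8/11) = −1.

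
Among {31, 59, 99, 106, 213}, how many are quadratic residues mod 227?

3

(31/227) = -1 → non-residue.
(59/227) = +1 → QR.
(99/227) = +1 → QR.
(106/227) = -1 → non-residue.
(213/227) = +1 → QR.
Total quadratic residues among the 5: 3.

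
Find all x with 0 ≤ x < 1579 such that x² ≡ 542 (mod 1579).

Since 1579 ≡ 3 (mod 4), a square root of 542 is 542^((1579+1)/4) = 542^395 mod 1579.
Repeated squaring: 542^2≡70, 542^4≡163, 542^8≡1305, 542^16≡863, 542^32≡1060, 542^64≡931, 542^128≡1469, 542^256≡1047 (mod 1579).
542^395 = 542^(256+128+8+2+1) ≡ 607 (mod 1579).
Check: 607² = 368449 ≡ 542 (mod 1579). The two roots are 607 and 972.

607, 972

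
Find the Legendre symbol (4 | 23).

1

Euler's criterion: (4/23) ≡ 4^11 (mod 23).
4^2 ≡ 16 (mod 23)
4^4 ≡ 3 (mod 23)
4^8 ≡ 9 (mod 23)
4^11 = 4^(8+2+1) ≡ 1 (mod 23).
Result is 1, so (4/23) = 1.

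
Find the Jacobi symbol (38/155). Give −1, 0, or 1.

-1

Pull out 2: since 155 ≡ 3 (mod 8), (2/155) = -1.
Reciprocity: 19 ≡ 3 and 155 ≡ 3 (mod 4), so (19/155) = −(155/19).
Reduce top mod 19: now compute (3/19).
Reciprocity: 3 ≡ 3 and 19 ≡ 3 (mod 4), so (3/19) = −(19/3).
Reduce top mod 3: now compute (1/3).
Reached (1/3) = 1. Collecting the sign flips along the way, the symbol is -1.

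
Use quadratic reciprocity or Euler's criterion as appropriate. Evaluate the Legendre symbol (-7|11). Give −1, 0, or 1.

First reduce: -7 ≡ 4 (mod 11).
Pull out 2^2: since 11 ≡ 3 (mod 8), (2/11) = -1, so (2/11)^2 = +1.
Reached (1/11) = 1. Collecting the sign flips along the way, the symbol is +1.

1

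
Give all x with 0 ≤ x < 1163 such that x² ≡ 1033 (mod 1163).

399, 764

Since 1163 ≡ 3 (mod 4), a square root of 1033 is 1033^((1163+1)/4) = 1033^291 mod 1163.
Repeated squaring: 1033^2≡618, 1033^4≡460, 1033^8≡1097, 1033^16≡867, 1033^32≡391, 1033^64≡528, 1033^128≡827, 1033^256≡85 (mod 1163).
1033^291 = 1033^(256+32+2+1) ≡ 399 (mod 1163).
Check: 399² = 159201 ≡ 1033 (mod 1163). The two roots are 399 and 764.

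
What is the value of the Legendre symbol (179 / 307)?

Reciprocity: 179 ≡ 3 and 307 ≡ 3 (mod 4), so (179/307) = −(307/179).
Reduce top mod 179: now compute (128/179).
Pull out 2^7: since 179 ≡ 3 (mod 8), (2/179) = -1, so (2/179)^7 = -1.
Reached (1/179) = 1. Collecting the sign flips along the way, the symbol is +1.

1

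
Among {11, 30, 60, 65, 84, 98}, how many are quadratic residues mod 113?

(11/113) = +1 → QR.
(30/113) = +1 → QR.
(60/113) = +1 → QR.
(65/113) = -1 → non-residue.
(84/113) = -1 → non-residue.
(98/113) = +1 → QR.
Total quadratic residues among the 6: 4.

4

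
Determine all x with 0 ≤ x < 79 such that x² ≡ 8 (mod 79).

Since 79 ≡ 3 (mod 4), a square root of 8 is 8^((79+1)/4) = 8^20 mod 79.
Repeated squaring: 8^2≡64, 8^4≡67, 8^8≡65, 8^16≡38 (mod 79).
8^20 = 8^(16+4) ≡ 18 (mod 79).
Check: 18² = 324 ≡ 8 (mod 79). The two roots are 18 and 61.

18, 61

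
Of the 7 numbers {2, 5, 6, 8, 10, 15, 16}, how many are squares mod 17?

4

(2/17) = +1 → QR.
(5/17) = -1 → non-residue.
(6/17) = -1 → non-residue.
(8/17) = +1 → QR.
(10/17) = -1 → non-residue.
(15/17) = +1 → QR.
(16/17) = +1 → QR.
Total quadratic residues among the 7: 4.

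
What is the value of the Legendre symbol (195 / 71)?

First reduce: 195 ≡ 53 (mod 71).
Reciprocity: 53 ≡ 1 and 71 ≡ 3 (mod 4), so (53/71) = +(71/53).
Reduce top mod 53: now compute (18/53).
Pull out 2: since 53 ≡ 5 (mod 8), (2/53) = -1.
Reciprocity: 9 ≡ 1 and 53 ≡ 1 (mod 4), so (9/53) = +(53/9).
Reduce top mod 9: now compute (8/9).
Pull out 2^3: since 9 ≡ 1 (mod 8), (2/9) = +1, so (2/9)^3 = +1.
Reached (1/9) = 1. Collecting the sign flips along the way, the symbol is -1.

-1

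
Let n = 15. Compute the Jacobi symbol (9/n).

0

Reciprocity: 9 ≡ 1 and 15 ≡ 3 (mod 4), so (9/15) = +(15/9).
Reduce top mod 9: now compute (6/9).
Pull out 2: since 9 ≡ 1 (mod 8), (2/9) = +1.
Reciprocity: 3 ≡ 3 and 9 ≡ 1 (mod 4), so (3/9) = +(9/3).
Reduce top mod 3: now compute (0/3).
Top reduces to 0: gcd > 1, so the symbol is 0.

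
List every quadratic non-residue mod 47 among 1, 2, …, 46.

Square k = 1,…,23 (k and 47−k give the same square):
1²=1, 2²=4, 3²=9, 4²=16, 5²=25, 6²=36, 7²≡2, 8²≡17, 9²≡34, 10²≡6, 11²≡27, 12²≡3, 13²≡28, 14²≡8, 15²≡37, 16²≡21, 17²≡7, 18²≡42, 19²≡32, 20²≡24, 21²≡18, 22²≡14, 23²≡12 (mod 47).
The residues are {1, 2, 3, 4, 6, 7, 8, 9, 12, 14, 16, 17, 18, 21, 24, 25, 27, 28, 32, 34, 36, 37, 42}; the non-residues are the remaining 23 nonzero classes.

5, 10, 11, 13, 15, 19, 20, 22, 23, 26, 29, 30, 31, 33, 35, 38, 39, 40, 41, 43, 44, 45, 46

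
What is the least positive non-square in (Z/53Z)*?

(2/53) = −1, so 2 is the smallest positive non-residue mod 53.

2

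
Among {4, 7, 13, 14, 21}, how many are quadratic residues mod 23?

(4/23) = +1 → QR.
(7/23) = -1 → non-residue.
(13/23) = +1 → QR.
(14/23) = -1 → non-residue.
(21/23) = -1 → non-residue.
Total quadratic residues among the 5: 2.

2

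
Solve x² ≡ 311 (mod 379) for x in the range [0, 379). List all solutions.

Since 379 ≡ 3 (mod 4), a square root of 311 is 311^((379+1)/4) = 311^95 mod 379.
Repeated squaring: 311^2≡76, 311^4≡91, 311^8≡322, 311^16≡217, 311^32≡93, 311^64≡311 (mod 379).
311^95 = 311^(64+16+8+4+2+1) ≡ 93 (mod 379).
Check: 93² = 8649 ≡ 311 (mod 379). The two roots are 93 and 286.

93, 286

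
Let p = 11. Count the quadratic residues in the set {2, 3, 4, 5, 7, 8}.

3

(2/11) = -1 → non-residue.
(3/11) = +1 → QR.
(4/11) = +1 → QR.
(5/11) = +1 → QR.
(7/11) = -1 → non-residue.
(8/11) = -1 → non-residue.
Total quadratic residues among the 6: 3.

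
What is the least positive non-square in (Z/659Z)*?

2

(2/659) = −1, so 2 is the smallest positive non-residue mod 659.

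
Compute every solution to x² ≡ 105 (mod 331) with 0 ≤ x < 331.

84, 247

Since 331 ≡ 3 (mod 4), a square root of 105 is 105^((331+1)/4) = 105^83 mod 331.
Repeated squaring: 105^2≡102, 105^4≡143, 105^8≡258, 105^16≡33, 105^32≡96, 105^64≡279 (mod 331).
105^83 = 105^(64+16+2+1) ≡ 84 (mod 331).
Check: 84² = 7056 ≡ 105 (mod 331). The two roots are 84 and 247.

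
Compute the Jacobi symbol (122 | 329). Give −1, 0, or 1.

-1

Pull out 2: since 329 ≡ 1 (mod 8), (2/329) = +1.
Reciprocity: 61 ≡ 1 and 329 ≡ 1 (mod 4), so (61/329) = +(329/61).
Reduce top mod 61: now compute (24/61).
Pull out 2^3: since 61 ≡ 5 (mod 8), (2/61) = -1, so (2/61)^3 = -1.
Reciprocity: 3 ≡ 3 and 61 ≡ 1 (mod 4), so (3/61) = +(61/3).
Reduce top mod 3: now compute (1/3).
Reached (1/3) = 1. Collecting the sign flips along the way, the symbol is -1.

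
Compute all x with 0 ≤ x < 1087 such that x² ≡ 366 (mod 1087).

Since 1087 ≡ 3 (mod 4), a square root of 366 is 366^((1087+1)/4) = 366^272 mod 1087.
Repeated squaring: 366^2≡255, 366^4≡892, 366^8≡1067, 366^16≡400, 366^32≡211, 366^64≡1041, 366^128≡1029, 366^256≡103 (mod 1087).
366^272 = 366^(256+16) ≡ 981 (mod 1087).
Check: 981² = 962361 ≡ 366 (mod 1087). The two roots are 106 and 981.

106, 981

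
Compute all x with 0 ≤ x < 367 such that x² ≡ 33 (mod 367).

20, 347

Since 367 ≡ 3 (mod 4), a square root of 33 is 33^((367+1)/4) = 33^92 mod 367.
Repeated squaring: 33^2≡355, 33^4≡144, 33^8≡184, 33^16≡92, 33^32≡23, 33^64≡162 (mod 367).
33^92 = 33^(64+16+8+4) ≡ 347 (mod 367).
Check: 347² = 120409 ≡ 33 (mod 367). The two roots are 20 and 347.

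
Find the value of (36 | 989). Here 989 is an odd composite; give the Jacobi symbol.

1

Pull out 2^2: since 989 ≡ 5 (mod 8), (2/989) = -1, so (2/989)^2 = +1.
Reciprocity: 9 ≡ 1 and 989 ≡ 1 (mod 4), so (9/989) = +(989/9).
Reduce top mod 9: now compute (8/9).
Pull out 2^3: since 9 ≡ 1 (mod 8), (2/9) = +1, so (2/9)^3 = +1.
Reached (1/9) = 1. Collecting the sign flips along the way, the symbol is +1.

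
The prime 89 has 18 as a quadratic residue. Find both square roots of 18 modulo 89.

89 ≡ 1 (mod 4), so we find a root by search.
Trying successive values, 14² = 196 ≡ 18 (mod 89). The other root is 89 − 14 = 75.

14, 75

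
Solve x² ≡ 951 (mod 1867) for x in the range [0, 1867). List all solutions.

205, 1662

Since 1867 ≡ 3 (mod 4), a square root of 951 is 951^((1867+1)/4) = 951^467 mod 1867.
Repeated squaring: 951^2≡773, 951^4≡89, 951^8≡453, 951^16≡1706, 951^32≡1650, 951^64≡414, 951^128≡1499, 951^256≡1000 (mod 1867).
951^467 = 951^(256+128+64+16+2+1) ≡ 205 (mod 1867).
Check: 205² = 42025 ≡ 951 (mod 1867). The two roots are 205 and 1662.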